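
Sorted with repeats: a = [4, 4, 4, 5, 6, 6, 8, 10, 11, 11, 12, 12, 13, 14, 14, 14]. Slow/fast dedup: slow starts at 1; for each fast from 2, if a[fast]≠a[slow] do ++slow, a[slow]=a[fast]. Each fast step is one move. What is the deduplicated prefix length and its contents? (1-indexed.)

slow=1 fast=2: a[fast]=4=a[slow] dup, fast++
slow=1 fast=3: a[fast]=4=a[slow] dup, fast++
slow=1 fast=4: a[fast]=5≠a[slow]=4 write a[2]=5, slow++,fast++
slow=2 fast=5: a[fast]=6≠a[slow]=5 write a[3]=6, slow++,fast++
slow=3 fast=6: a[fast]=6=a[slow] dup, fast++
slow=3 fast=7: a[fast]=8≠a[slow]=6 write a[4]=8, slow++,fast++
slow=4 fast=8: a[fast]=10≠a[slow]=8 write a[5]=10, slow++,fast++
slow=5 fast=9: a[fast]=11≠a[slow]=10 write a[6]=11, slow++,fast++
slow=6 fast=10: a[fast]=11=a[slow] dup, fast++
slow=6 fast=11: a[fast]=12≠a[slow]=11 write a[7]=12, slow++,fast++
slow=7 fast=12: a[fast]=12=a[slow] dup, fast++
slow=7 fast=13: a[fast]=13≠a[slow]=12 write a[8]=13, slow++,fast++
slow=8 fast=14: a[fast]=14≠a[slow]=13 write a[9]=14, slow++,fast++
slow=9 fast=15: a[fast]=14=a[slow] dup, fast++
slow=9 fast=16: a[fast]=14=a[slow] dup, fast++

length 9; prefix = [4, 5, 6, 8, 10, 11, 12, 13, 14]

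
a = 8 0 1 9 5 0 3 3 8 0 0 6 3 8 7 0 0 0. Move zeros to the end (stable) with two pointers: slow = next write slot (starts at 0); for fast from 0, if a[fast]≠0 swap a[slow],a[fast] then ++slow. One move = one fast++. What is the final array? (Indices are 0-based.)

(s=0,f=0) a[fast]=8≠0 swap→a[0]=8 → slow++,fast++
(s=1,f=1) a[fast]=0 → fast++
(s=1,f=2) a[fast]=1≠0 swap→a[1]=1 → slow++,fast++
(s=2,f=3) a[fast]=9≠0 swap→a[2]=9 → slow++,fast++
(s=3,f=4) a[fast]=5≠0 swap→a[3]=5 → slow++,fast++
(s=4,f=5) a[fast]=0 → fast++
(s=4,f=6) a[fast]=3≠0 swap→a[4]=3 → slow++,fast++
(s=5,f=7) a[fast]=3≠0 swap→a[5]=3 → slow++,fast++
(s=6,f=8) a[fast]=8≠0 swap→a[6]=8 → slow++,fast++
(s=7,f=9) a[fast]=0 → fast++
(s=7,f=10) a[fast]=0 → fast++
(s=7,f=11) a[fast]=6≠0 swap→a[7]=6 → slow++,fast++
(s=8,f=12) a[fast]=3≠0 swap→a[8]=3 → slow++,fast++
(s=9,f=13) a[fast]=8≠0 swap→a[9]=8 → slow++,fast++
(s=10,f=14) a[fast]=7≠0 swap→a[10]=7 → slow++,fast++
(s=11,f=15) a[fast]=0 → fast++
(s=11,f=16) a[fast]=0 → fast++
(s=11,f=17) a[fast]=0 → fast++

[8, 1, 9, 5, 3, 3, 8, 6, 3, 8, 7, 0, 0, 0, 0, 0, 0, 0]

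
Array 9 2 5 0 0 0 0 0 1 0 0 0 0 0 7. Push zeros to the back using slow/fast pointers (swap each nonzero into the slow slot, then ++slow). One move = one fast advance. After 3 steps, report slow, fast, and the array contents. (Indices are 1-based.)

slow=1 fast=1: a[fast]=9≠0 swap→a[1]=9, slow++,fast++
slow=2 fast=2: a[fast]=2≠0 swap→a[2]=2, slow++,fast++
slow=3 fast=3: a[fast]=5≠0 swap→a[3]=5, slow++,fast++

slow=4, fast=4, a=[9, 2, 5, 0, 0, 0, 0, 0, 1, 0, 0, 0, 0, 0, 7]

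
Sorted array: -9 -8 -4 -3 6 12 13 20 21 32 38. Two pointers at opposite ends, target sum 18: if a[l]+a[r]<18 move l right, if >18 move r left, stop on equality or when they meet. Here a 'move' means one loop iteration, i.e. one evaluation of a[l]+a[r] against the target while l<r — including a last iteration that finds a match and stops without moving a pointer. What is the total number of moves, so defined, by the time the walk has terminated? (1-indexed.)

[1,11] -9+38=29 >18 → r--
[1,10] -9+32=23 >18 → r--
[1,9] -9+21=12 <18 → l++
[2,9] -8+21=13 <18 → l++
[3,9] -4+21=17 <18 → l++
[4,9] -3+21=18 → found

6 moves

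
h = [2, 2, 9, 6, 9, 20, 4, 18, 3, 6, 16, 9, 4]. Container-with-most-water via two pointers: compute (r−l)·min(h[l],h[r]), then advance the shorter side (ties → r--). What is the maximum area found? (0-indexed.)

[0,12] min(2,4)*12=24 best=24 * → l++
[1,12] min(2,4)*11=22 best=24 → l++
[2,12] min(9,4)*10=40 best=40 * → r--
[2,11] min(9,9)*9=81 best=81 * → r--
[2,10] min(9,16)*8=72 best=81 → l++
[3,10] min(6,16)*7=42 best=81 → l++
[4,10] min(9,16)*6=54 best=81 → l++
[5,10] min(20,16)*5=80 best=81 → r--
[5,9] min(20,6)*4=24 best=81 → r--
[5,8] min(20,3)*3=9 best=81 → r--
[5,7] min(20,18)*2=36 best=81 → r--
[5,6] min(20,4)*1=4 best=81 → r--

max area = 81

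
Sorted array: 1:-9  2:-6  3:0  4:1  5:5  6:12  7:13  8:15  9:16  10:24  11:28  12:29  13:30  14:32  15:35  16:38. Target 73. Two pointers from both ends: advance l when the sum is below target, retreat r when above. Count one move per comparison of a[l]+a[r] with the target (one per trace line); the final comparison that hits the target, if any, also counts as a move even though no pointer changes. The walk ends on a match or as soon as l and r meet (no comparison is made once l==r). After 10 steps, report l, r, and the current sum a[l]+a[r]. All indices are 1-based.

l=11, r=16, sum=66

l=1 r=16: -9+38=29 <73, l++
l=2 r=16: -6+38=32 <73, l++
l=3 r=16: 0+38=38 <73, l++
l=4 r=16: 1+38=39 <73, l++
l=5 r=16: 5+38=43 <73, l++
l=6 r=16: 12+38=50 <73, l++
l=7 r=16: 13+38=51 <73, l++
l=8 r=16: 15+38=53 <73, l++
l=9 r=16: 16+38=54 <73, l++
l=10 r=16: 24+38=62 <73, l++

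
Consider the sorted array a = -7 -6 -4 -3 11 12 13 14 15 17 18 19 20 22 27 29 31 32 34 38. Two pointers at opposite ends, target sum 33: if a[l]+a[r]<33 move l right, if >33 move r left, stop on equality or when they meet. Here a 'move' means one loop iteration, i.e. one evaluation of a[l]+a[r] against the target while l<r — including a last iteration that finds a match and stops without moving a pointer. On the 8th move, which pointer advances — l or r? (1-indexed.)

r

[1,20] -7+38=31 <33 → l++
[2,20] -6+38=32 <33 → l++
[3,20] -4+38=34 >33 → r--
[3,19] -4+34=30 <33 → l++
[4,19] -3+34=31 <33 → l++
[5,19] 11+34=45 >33 → r--
[5,18] 11+32=43 >33 → r--
[5,17] 11+31=42 >33 → r--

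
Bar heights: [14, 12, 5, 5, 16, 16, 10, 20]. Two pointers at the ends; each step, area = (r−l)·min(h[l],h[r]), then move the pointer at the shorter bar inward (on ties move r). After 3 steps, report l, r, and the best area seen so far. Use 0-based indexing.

[0,7] min(14,20)*7=98 best=98 * → l++
[1,7] min(12,20)*6=72 best=98 → l++
[2,7] min(5,20)*5=25 best=98 → l++

l=3, r=7, best area=98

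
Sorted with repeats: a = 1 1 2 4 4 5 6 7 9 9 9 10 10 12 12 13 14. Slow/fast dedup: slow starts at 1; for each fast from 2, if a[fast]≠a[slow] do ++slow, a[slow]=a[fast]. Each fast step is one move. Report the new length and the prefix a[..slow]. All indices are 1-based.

slow=1 fast=2: a[fast]=1=a[slow] dup, fast++
slow=1 fast=3: a[fast]=2≠a[slow]=1 write a[2]=2, slow++,fast++
slow=2 fast=4: a[fast]=4≠a[slow]=2 write a[3]=4, slow++,fast++
slow=3 fast=5: a[fast]=4=a[slow] dup, fast++
slow=3 fast=6: a[fast]=5≠a[slow]=4 write a[4]=5, slow++,fast++
slow=4 fast=7: a[fast]=6≠a[slow]=5 write a[5]=6, slow++,fast++
slow=5 fast=8: a[fast]=7≠a[slow]=6 write a[6]=7, slow++,fast++
slow=6 fast=9: a[fast]=9≠a[slow]=7 write a[7]=9, slow++,fast++
slow=7 fast=10: a[fast]=9=a[slow] dup, fast++
slow=7 fast=11: a[fast]=9=a[slow] dup, fast++
slow=7 fast=12: a[fast]=10≠a[slow]=9 write a[8]=10, slow++,fast++
slow=8 fast=13: a[fast]=10=a[slow] dup, fast++
slow=8 fast=14: a[fast]=12≠a[slow]=10 write a[9]=12, slow++,fast++
slow=9 fast=15: a[fast]=12=a[slow] dup, fast++
slow=9 fast=16: a[fast]=13≠a[slow]=12 write a[10]=13, slow++,fast++
slow=10 fast=17: a[fast]=14≠a[slow]=13 write a[11]=14, slow++,fast++

length 11; prefix = [1, 2, 4, 5, 6, 7, 9, 10, 12, 13, 14]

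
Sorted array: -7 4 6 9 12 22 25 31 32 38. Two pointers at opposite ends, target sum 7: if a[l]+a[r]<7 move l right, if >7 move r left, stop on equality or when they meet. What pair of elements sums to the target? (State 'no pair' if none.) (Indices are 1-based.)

no pair

[1,10] -7+38=31 >7 → r--
[1,9] -7+32=25 >7 → r--
[1,8] -7+31=24 >7 → r--
[1,7] -7+25=18 >7 → r--
[1,6] -7+22=15 >7 → r--
[1,5] -7+12=5 <7 → l++
[2,5] 4+12=16 >7 → r--
[2,4] 4+9=13 >7 → r--
[2,3] 4+6=10 >7 → r--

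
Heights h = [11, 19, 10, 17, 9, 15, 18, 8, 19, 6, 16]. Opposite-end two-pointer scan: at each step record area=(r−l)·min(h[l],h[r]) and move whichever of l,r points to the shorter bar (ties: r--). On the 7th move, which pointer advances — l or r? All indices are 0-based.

r

[0,10] min(11,16)*10=110 best=110 * → l++
[1,10] min(19,16)*9=144 best=144 * → r--
[1,9] min(19,6)*8=48 best=144 → r--
[1,8] min(19,19)*7=133 best=144 → r--
[1,7] min(19,8)*6=48 best=144 → r--
[1,6] min(19,18)*5=90 best=144 → r--
[1,5] min(19,15)*4=60 best=144 → r--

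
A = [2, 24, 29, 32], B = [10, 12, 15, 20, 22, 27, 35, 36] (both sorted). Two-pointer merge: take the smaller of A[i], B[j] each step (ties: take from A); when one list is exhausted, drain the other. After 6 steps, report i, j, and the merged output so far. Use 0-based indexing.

[i=0,j=0] A[i]=2<=B[j]=10 take 2 → i++
[i=1,j=0] A[i]=24>B[j]=10 take 10 → j++
[i=1,j=1] A[i]=24>B[j]=12 take 12 → j++
[i=1,j=2] A[i]=24>B[j]=15 take 15 → j++
[i=1,j=3] A[i]=24>B[j]=20 take 20 → j++
[i=1,j=4] A[i]=24>B[j]=22 take 22 → j++

i=1, j=5, merged so far=[2, 10, 12, 15, 20, 22]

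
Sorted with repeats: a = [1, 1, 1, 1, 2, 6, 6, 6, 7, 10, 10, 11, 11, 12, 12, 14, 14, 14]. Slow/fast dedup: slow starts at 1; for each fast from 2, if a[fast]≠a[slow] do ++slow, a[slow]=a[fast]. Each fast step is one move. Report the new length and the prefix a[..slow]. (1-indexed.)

slow=1 fast=2: a[fast]=1=a[slow] dup, fast++
slow=1 fast=3: a[fast]=1=a[slow] dup, fast++
slow=1 fast=4: a[fast]=1=a[slow] dup, fast++
slow=1 fast=5: a[fast]=2≠a[slow]=1 write a[2]=2, slow++,fast++
slow=2 fast=6: a[fast]=6≠a[slow]=2 write a[3]=6, slow++,fast++
slow=3 fast=7: a[fast]=6=a[slow] dup, fast++
slow=3 fast=8: a[fast]=6=a[slow] dup, fast++
slow=3 fast=9: a[fast]=7≠a[slow]=6 write a[4]=7, slow++,fast++
slow=4 fast=10: a[fast]=10≠a[slow]=7 write a[5]=10, slow++,fast++
slow=5 fast=11: a[fast]=10=a[slow] dup, fast++
slow=5 fast=12: a[fast]=11≠a[slow]=10 write a[6]=11, slow++,fast++
slow=6 fast=13: a[fast]=11=a[slow] dup, fast++
slow=6 fast=14: a[fast]=12≠a[slow]=11 write a[7]=12, slow++,fast++
slow=7 fast=15: a[fast]=12=a[slow] dup, fast++
slow=7 fast=16: a[fast]=14≠a[slow]=12 write a[8]=14, slow++,fast++
slow=8 fast=17: a[fast]=14=a[slow] dup, fast++
slow=8 fast=18: a[fast]=14=a[slow] dup, fast++

length 8; prefix = [1, 2, 6, 7, 10, 11, 12, 14]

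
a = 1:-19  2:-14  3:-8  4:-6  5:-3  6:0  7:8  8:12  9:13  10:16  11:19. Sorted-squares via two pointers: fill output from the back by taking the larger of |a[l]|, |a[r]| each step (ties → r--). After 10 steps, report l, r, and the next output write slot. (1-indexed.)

[1,11] |-19|<=|19| out[11]=361 → r--
[1,10] |-19|>|16| out[10]=361 → l++
[2,10] |-14|<=|16| out[9]=256 → r--
[2,9] |-14|>|13| out[8]=196 → l++
[3,9] |-8|<=|13| out[7]=169 → r--
[3,8] |-8|<=|12| out[6]=144 → r--
[3,7] |-8|<=|8| out[5]=64 → r--
[3,6] |-8|>|0| out[4]=64 → l++
[4,6] |-6|>|0| out[3]=36 → l++
[5,6] |-3|>|0| out[2]=9 → l++

l=6, r=6, next write slot=1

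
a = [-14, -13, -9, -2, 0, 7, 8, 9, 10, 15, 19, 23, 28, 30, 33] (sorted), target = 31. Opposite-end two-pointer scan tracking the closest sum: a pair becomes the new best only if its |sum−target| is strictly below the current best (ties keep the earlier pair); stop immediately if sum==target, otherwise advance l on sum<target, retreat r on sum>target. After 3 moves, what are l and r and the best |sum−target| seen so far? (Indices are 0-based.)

l=0 r=14: -14+33=19 d=12 *, l++
l=1 r=14: -13+33=20 d=11 *, l++
l=2 r=14: -9+33=24 d=7 *, l++

l=3, r=14, best |Δ|=7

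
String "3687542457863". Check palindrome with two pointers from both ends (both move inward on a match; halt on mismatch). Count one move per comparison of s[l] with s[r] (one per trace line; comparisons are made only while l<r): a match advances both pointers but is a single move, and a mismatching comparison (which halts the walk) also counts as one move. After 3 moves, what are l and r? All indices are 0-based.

l=3, r=9

[0,12] '3'=='3' → l++,r--
[1,11] '6'=='6' → l++,r--
[2,10] '8'=='8' → l++,r--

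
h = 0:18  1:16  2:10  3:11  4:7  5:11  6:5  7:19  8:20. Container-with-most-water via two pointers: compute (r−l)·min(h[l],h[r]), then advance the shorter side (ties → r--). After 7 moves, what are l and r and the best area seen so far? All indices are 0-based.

l=7, r=8, best area=144

[0,8] min(18,20)*8=144 best=144 * → l++
[1,8] min(16,20)*7=112 best=144 → l++
[2,8] min(10,20)*6=60 best=144 → l++
[3,8] min(11,20)*5=55 best=144 → l++
[4,8] min(7,20)*4=28 best=144 → l++
[5,8] min(11,20)*3=33 best=144 → l++
[6,8] min(5,20)*2=10 best=144 → l++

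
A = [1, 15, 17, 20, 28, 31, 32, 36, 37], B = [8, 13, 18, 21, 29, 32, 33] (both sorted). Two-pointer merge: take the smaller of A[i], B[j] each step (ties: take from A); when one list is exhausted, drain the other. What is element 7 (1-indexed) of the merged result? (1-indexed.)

merged[7] = 20

[i=1,j=1] A[i]=1<=B[j]=8 take 1 → i++
[i=2,j=1] A[i]=15>B[j]=8 take 8 → j++
[i=2,j=2] A[i]=15>B[j]=13 take 13 → j++
[i=2,j=3] A[i]=15<=B[j]=18 take 15 → i++
[i=3,j=3] A[i]=17<=B[j]=18 take 17 → i++
[i=4,j=3] A[i]=20>B[j]=18 take 18 → j++
[i=4,j=4] A[i]=20<=B[j]=21 take 20 → i++
[i=5,j=4] A[i]=28>B[j]=21 take 21 → j++
[i=5,j=5] A[i]=28<=B[j]=29 take 28 → i++
[i=6,j=5] A[i]=31>B[j]=29 take 29 → j++
[i=6,j=6] A[i]=31<=B[j]=32 take 31 → i++
[i=7,j=6] A[i]=32<=B[j]=32 take 32 → i++
[i=8,j=6] A[i]=36>B[j]=32 take 32 → j++
[i=8,j=7] A[i]=36>B[j]=33 take 33 → j++
[i=8,j=8] B done, take A[i]=36 → i++
[i=9,j=8] B done, take A[i]=37 → i++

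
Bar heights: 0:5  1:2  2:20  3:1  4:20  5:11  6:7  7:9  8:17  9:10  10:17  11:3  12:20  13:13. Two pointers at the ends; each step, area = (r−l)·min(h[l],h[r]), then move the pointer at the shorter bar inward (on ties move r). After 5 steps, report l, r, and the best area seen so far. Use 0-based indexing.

[0,13] min(5,13)*13=65 best=65 * → l++
[1,13] min(2,13)*12=24 best=65 → l++
[2,13] min(20,13)*11=143 best=143 * → r--
[2,12] min(20,20)*10=200 best=200 * → r--
[2,11] min(20,3)*9=27 best=200 → r--

l=2, r=10, best area=200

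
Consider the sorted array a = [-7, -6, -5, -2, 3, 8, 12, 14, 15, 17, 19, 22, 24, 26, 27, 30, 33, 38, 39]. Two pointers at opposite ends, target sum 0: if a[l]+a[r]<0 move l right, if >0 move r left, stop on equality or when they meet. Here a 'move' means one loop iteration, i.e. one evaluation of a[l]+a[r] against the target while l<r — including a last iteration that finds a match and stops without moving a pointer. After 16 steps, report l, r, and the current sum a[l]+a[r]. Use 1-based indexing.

l=1 r=19: -7+39=32 >0, r--
l=1 r=18: -7+38=31 >0, r--
l=1 r=17: -7+33=26 >0, r--
l=1 r=16: -7+30=23 >0, r--
l=1 r=15: -7+27=20 >0, r--
l=1 r=14: -7+26=19 >0, r--
l=1 r=13: -7+24=17 >0, r--
l=1 r=12: -7+22=15 >0, r--
l=1 r=11: -7+19=12 >0, r--
l=1 r=10: -7+17=10 >0, r--
l=1 r=9: -7+15=8 >0, r--
l=1 r=8: -7+14=7 >0, r--
l=1 r=7: -7+12=5 >0, r--
l=1 r=6: -7+8=1 >0, r--
l=1 r=5: -7+3=-4 <0, l++
l=2 r=5: -6+3=-3 <0, l++

l=3, r=5, sum=-2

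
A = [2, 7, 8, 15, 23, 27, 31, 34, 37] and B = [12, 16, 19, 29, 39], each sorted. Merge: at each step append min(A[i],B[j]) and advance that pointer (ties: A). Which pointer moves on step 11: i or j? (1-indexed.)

[i=1,j=1] A[i]=2<=B[j]=12 take 2 → i++
[i=2,j=1] A[i]=7<=B[j]=12 take 7 → i++
[i=3,j=1] A[i]=8<=B[j]=12 take 8 → i++
[i=4,j=1] A[i]=15>B[j]=12 take 12 → j++
[i=4,j=2] A[i]=15<=B[j]=16 take 15 → i++
[i=5,j=2] A[i]=23>B[j]=16 take 16 → j++
[i=5,j=3] A[i]=23>B[j]=19 take 19 → j++
[i=5,j=4] A[i]=23<=B[j]=29 take 23 → i++
[i=6,j=4] A[i]=27<=B[j]=29 take 27 → i++
[i=7,j=4] A[i]=31>B[j]=29 take 29 → j++
[i=7,j=5] A[i]=31<=B[j]=39 take 31 → i++

i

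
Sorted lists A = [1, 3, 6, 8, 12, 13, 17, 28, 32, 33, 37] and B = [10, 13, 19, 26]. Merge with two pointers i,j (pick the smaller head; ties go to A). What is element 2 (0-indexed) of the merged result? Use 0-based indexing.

i=0 j=0: A[i]=1<=B[j]=10 take 1, i++
i=1 j=0: A[i]=3<=B[j]=10 take 3, i++
i=2 j=0: A[i]=6<=B[j]=10 take 6, i++
i=3 j=0: A[i]=8<=B[j]=10 take 8, i++
i=4 j=0: A[i]=12>B[j]=10 take 10, j++
i=4 j=1: A[i]=12<=B[j]=13 take 12, i++
i=5 j=1: A[i]=13<=B[j]=13 take 13, i++
i=6 j=1: A[i]=17>B[j]=13 take 13, j++
i=6 j=2: A[i]=17<=B[j]=19 take 17, i++
i=7 j=2: A[i]=28>B[j]=19 take 19, j++
i=7 j=3: A[i]=28>B[j]=26 take 26, j++
i=7 j=4: B done, take A[i]=28, i++
i=8 j=4: B done, take A[i]=32, i++
i=9 j=4: B done, take A[i]=33, i++
i=10 j=4: B done, take A[i]=37, i++

merged[2] = 6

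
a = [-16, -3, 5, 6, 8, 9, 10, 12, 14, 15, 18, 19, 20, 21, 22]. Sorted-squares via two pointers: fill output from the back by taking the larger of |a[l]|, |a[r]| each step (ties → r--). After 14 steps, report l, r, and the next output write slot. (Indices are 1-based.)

l=1 r=15: |-16|<=|22| out[15]=484, r--
l=1 r=14: |-16|<=|21| out[14]=441, r--
l=1 r=13: |-16|<=|20| out[13]=400, r--
l=1 r=12: |-16|<=|19| out[12]=361, r--
l=1 r=11: |-16|<=|18| out[11]=324, r--
l=1 r=10: |-16|>|15| out[10]=256, l++
l=2 r=10: |-3|<=|15| out[9]=225, r--
l=2 r=9: |-3|<=|14| out[8]=196, r--
l=2 r=8: |-3|<=|12| out[7]=144, r--
l=2 r=7: |-3|<=|10| out[6]=100, r--
l=2 r=6: |-3|<=|9| out[5]=81, r--
l=2 r=5: |-3|<=|8| out[4]=64, r--
l=2 r=4: |-3|<=|6| out[3]=36, r--
l=2 r=3: |-3|<=|5| out[2]=25, r--

l=2, r=2, next write slot=1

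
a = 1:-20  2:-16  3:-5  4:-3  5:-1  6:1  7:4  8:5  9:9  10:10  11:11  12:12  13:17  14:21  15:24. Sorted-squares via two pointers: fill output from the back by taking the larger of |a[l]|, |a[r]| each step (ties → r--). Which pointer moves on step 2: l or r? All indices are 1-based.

r

l=1 r=15: |-20|<=|24| out[15]=576, r--
l=1 r=14: |-20|<=|21| out[14]=441, r--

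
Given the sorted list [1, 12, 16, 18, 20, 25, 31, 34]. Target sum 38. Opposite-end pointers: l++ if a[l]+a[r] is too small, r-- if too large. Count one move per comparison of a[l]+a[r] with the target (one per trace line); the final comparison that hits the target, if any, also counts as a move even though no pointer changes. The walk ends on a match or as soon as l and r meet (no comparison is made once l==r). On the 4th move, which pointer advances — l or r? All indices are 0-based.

l

[0,7] 1+34=35 <38 → l++
[1,7] 12+34=46 >38 → r--
[1,6] 12+31=43 >38 → r--
[1,5] 12+25=37 <38 → l++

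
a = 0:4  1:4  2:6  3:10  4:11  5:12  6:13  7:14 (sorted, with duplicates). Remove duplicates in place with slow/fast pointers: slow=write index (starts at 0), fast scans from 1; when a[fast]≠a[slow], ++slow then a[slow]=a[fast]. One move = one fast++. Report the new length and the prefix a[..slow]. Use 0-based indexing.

length 7; prefix = [4, 6, 10, 11, 12, 13, 14]

slow=0 fast=1: a[fast]=4=a[slow] dup, fast++
slow=0 fast=2: a[fast]=6≠a[slow]=4 write a[1]=6, slow++,fast++
slow=1 fast=3: a[fast]=10≠a[slow]=6 write a[2]=10, slow++,fast++
slow=2 fast=4: a[fast]=11≠a[slow]=10 write a[3]=11, slow++,fast++
slow=3 fast=5: a[fast]=12≠a[slow]=11 write a[4]=12, slow++,fast++
slow=4 fast=6: a[fast]=13≠a[slow]=12 write a[5]=13, slow++,fast++
slow=5 fast=7: a[fast]=14≠a[slow]=13 write a[6]=14, slow++,fast++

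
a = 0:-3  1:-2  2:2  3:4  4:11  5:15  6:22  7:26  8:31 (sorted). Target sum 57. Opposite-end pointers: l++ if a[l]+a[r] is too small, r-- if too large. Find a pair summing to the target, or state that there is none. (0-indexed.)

(26, 31)

l=0 r=8: -3+31=28 <57, l++
l=1 r=8: -2+31=29 <57, l++
l=2 r=8: 2+31=33 <57, l++
l=3 r=8: 4+31=35 <57, l++
l=4 r=8: 11+31=42 <57, l++
l=5 r=8: 15+31=46 <57, l++
l=6 r=8: 22+31=53 <57, l++
l=7 r=8: 26+31=57, found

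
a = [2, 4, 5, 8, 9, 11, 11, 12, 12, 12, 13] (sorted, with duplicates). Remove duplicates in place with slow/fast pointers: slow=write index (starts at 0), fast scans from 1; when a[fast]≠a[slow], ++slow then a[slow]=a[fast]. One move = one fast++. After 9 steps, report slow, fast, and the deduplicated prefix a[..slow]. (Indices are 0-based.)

slow=6, fast=10, prefix=[2, 4, 5, 8, 9, 11, 12]

slow=0 fast=1: a[fast]=4≠a[slow]=2 write a[1]=4, slow++,fast++
slow=1 fast=2: a[fast]=5≠a[slow]=4 write a[2]=5, slow++,fast++
slow=2 fast=3: a[fast]=8≠a[slow]=5 write a[3]=8, slow++,fast++
slow=3 fast=4: a[fast]=9≠a[slow]=8 write a[4]=9, slow++,fast++
slow=4 fast=5: a[fast]=11≠a[slow]=9 write a[5]=11, slow++,fast++
slow=5 fast=6: a[fast]=11=a[slow] dup, fast++
slow=5 fast=7: a[fast]=12≠a[slow]=11 write a[6]=12, slow++,fast++
slow=6 fast=8: a[fast]=12=a[slow] dup, fast++
slow=6 fast=9: a[fast]=12=a[slow] dup, fast++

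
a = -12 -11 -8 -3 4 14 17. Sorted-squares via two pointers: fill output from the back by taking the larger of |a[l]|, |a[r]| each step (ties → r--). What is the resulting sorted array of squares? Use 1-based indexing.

[1,7] |-12|<=|17| out[7]=289 → r--
[1,6] |-12|<=|14| out[6]=196 → r--
[1,5] |-12|>|4| out[5]=144 → l++
[2,5] |-11|>|4| out[4]=121 → l++
[3,5] |-8|>|4| out[3]=64 → l++
[4,5] |-3|<=|4| out[2]=16 → r--
[4,4] |-3|<=|-3| out[1]=9 → r--

[9, 16, 64, 121, 144, 196, 289]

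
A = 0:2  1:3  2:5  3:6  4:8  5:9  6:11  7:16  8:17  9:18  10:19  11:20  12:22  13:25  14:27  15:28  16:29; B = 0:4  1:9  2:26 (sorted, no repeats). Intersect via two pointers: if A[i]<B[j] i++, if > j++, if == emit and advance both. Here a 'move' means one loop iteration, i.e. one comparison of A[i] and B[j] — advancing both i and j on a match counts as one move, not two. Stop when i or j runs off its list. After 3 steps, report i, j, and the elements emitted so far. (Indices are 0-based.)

i=2, j=1, emitted=[]

i=0 j=0: 2<4, i++
i=1 j=0: 3<4, i++
i=2 j=0: 5>4, j++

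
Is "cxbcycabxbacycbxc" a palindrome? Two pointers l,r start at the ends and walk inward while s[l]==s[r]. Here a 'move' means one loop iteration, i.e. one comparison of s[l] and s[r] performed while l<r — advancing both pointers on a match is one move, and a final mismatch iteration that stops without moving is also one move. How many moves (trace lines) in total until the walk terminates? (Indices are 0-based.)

8 moves

l=0 r=16: 'c'=='c', l++,r--
l=1 r=15: 'x'=='x', l++,r--
l=2 r=14: 'b'=='b', l++,r--
l=3 r=13: 'c'=='c', l++,r--
l=4 r=12: 'y'=='y', l++,r--
l=5 r=11: 'c'=='c', l++,r--
l=6 r=10: 'a'=='a', l++,r--
l=7 r=9: 'b'=='b', l++,r--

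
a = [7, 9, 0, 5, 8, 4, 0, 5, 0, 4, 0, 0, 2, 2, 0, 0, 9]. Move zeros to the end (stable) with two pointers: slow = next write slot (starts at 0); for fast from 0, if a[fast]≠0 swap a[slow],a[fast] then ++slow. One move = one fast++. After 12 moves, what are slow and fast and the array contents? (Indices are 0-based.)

slow=0 fast=0: a[fast]=7≠0 swap→a[0]=7, slow++,fast++
slow=1 fast=1: a[fast]=9≠0 swap→a[1]=9, slow++,fast++
slow=2 fast=2: a[fast]=0, fast++
slow=2 fast=3: a[fast]=5≠0 swap→a[2]=5, slow++,fast++
slow=3 fast=4: a[fast]=8≠0 swap→a[3]=8, slow++,fast++
slow=4 fast=5: a[fast]=4≠0 swap→a[4]=4, slow++,fast++
slow=5 fast=6: a[fast]=0, fast++
slow=5 fast=7: a[fast]=5≠0 swap→a[5]=5, slow++,fast++
slow=6 fast=8: a[fast]=0, fast++
slow=6 fast=9: a[fast]=4≠0 swap→a[6]=4, slow++,fast++
slow=7 fast=10: a[fast]=0, fast++
slow=7 fast=11: a[fast]=0, fast++

slow=7, fast=12, a=[7, 9, 5, 8, 4, 5, 4, 0, 0, 0, 0, 0, 2, 2, 0, 0, 9]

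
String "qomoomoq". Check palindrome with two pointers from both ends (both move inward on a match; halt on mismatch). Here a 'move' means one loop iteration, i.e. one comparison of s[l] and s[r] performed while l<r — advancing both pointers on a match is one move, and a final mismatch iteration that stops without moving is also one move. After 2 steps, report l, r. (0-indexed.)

l=0 r=7: 'q'=='q', l++,r--
l=1 r=6: 'o'=='o', l++,r--

l=2, r=5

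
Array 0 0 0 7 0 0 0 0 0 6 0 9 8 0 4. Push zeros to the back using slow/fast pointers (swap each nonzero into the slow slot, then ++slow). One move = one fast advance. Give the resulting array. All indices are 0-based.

slow=0 fast=0: a[fast]=0, fast++
slow=0 fast=1: a[fast]=0, fast++
slow=0 fast=2: a[fast]=0, fast++
slow=0 fast=3: a[fast]=7≠0 swap→a[0]=7, slow++,fast++
slow=1 fast=4: a[fast]=0, fast++
slow=1 fast=5: a[fast]=0, fast++
slow=1 fast=6: a[fast]=0, fast++
slow=1 fast=7: a[fast]=0, fast++
slow=1 fast=8: a[fast]=0, fast++
slow=1 fast=9: a[fast]=6≠0 swap→a[1]=6, slow++,fast++
slow=2 fast=10: a[fast]=0, fast++
slow=2 fast=11: a[fast]=9≠0 swap→a[2]=9, slow++,fast++
slow=3 fast=12: a[fast]=8≠0 swap→a[3]=8, slow++,fast++
slow=4 fast=13: a[fast]=0, fast++
slow=4 fast=14: a[fast]=4≠0 swap→a[4]=4, slow++,fast++

[7, 6, 9, 8, 4, 0, 0, 0, 0, 0, 0, 0, 0, 0, 0]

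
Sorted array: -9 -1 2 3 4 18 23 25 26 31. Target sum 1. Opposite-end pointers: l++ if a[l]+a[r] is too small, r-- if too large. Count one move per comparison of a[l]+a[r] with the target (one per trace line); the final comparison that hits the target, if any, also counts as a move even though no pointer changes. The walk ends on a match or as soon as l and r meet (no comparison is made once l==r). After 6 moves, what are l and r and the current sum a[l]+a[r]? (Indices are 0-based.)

l=1, r=4, sum=3

[0,9] -9+31=22 >1 → r--
[0,8] -9+26=17 >1 → r--
[0,7] -9+25=16 >1 → r--
[0,6] -9+23=14 >1 → r--
[0,5] -9+18=9 >1 → r--
[0,4] -9+4=-5 <1 → l++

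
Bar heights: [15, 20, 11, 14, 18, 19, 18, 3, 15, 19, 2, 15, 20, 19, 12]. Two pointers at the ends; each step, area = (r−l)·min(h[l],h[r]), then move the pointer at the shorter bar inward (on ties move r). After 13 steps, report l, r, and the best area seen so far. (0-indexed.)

l=0 r=14: min(15,12)*14=168 best=168 *, r--
l=0 r=13: min(15,19)*13=195 best=195 *, l++
l=1 r=13: min(20,19)*12=228 best=228 *, r--
l=1 r=12: min(20,20)*11=220 best=228, r--
l=1 r=11: min(20,15)*10=150 best=228, r--
l=1 r=10: min(20,2)*9=18 best=228, r--
l=1 r=9: min(20,19)*8=152 best=228, r--
l=1 r=8: min(20,15)*7=105 best=228, r--
l=1 r=7: min(20,3)*6=18 best=228, r--
l=1 r=6: min(20,18)*5=90 best=228, r--
l=1 r=5: min(20,19)*4=76 best=228, r--
l=1 r=4: min(20,18)*3=54 best=228, r--
l=1 r=3: min(20,14)*2=28 best=228, r--

l=1, r=2, best area=228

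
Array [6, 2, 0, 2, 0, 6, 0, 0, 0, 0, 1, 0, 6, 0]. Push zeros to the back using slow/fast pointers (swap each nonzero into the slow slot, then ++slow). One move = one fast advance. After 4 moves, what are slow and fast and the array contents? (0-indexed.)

slow=3, fast=4, a=[6, 2, 2, 0, 0, 6, 0, 0, 0, 0, 1, 0, 6, 0]

(s=0,f=0) a[fast]=6≠0 swap→a[0]=6 → slow++,fast++
(s=1,f=1) a[fast]=2≠0 swap→a[1]=2 → slow++,fast++
(s=2,f=2) a[fast]=0 → fast++
(s=2,f=3) a[fast]=2≠0 swap→a[2]=2 → slow++,fast++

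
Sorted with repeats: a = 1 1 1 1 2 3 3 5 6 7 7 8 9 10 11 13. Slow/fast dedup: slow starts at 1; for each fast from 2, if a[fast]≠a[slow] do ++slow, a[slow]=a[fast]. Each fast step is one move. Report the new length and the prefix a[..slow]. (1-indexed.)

length 11; prefix = [1, 2, 3, 5, 6, 7, 8, 9, 10, 11, 13]

(s=1,f=2) a[fast]=1=a[slow] dup → fast++
(s=1,f=3) a[fast]=1=a[slow] dup → fast++
(s=1,f=4) a[fast]=1=a[slow] dup → fast++
(s=1,f=5) a[fast]=2≠a[slow]=1 write a[2]=2 → slow++,fast++
(s=2,f=6) a[fast]=3≠a[slow]=2 write a[3]=3 → slow++,fast++
(s=3,f=7) a[fast]=3=a[slow] dup → fast++
(s=3,f=8) a[fast]=5≠a[slow]=3 write a[4]=5 → slow++,fast++
(s=4,f=9) a[fast]=6≠a[slow]=5 write a[5]=6 → slow++,fast++
(s=5,f=10) a[fast]=7≠a[slow]=6 write a[6]=7 → slow++,fast++
(s=6,f=11) a[fast]=7=a[slow] dup → fast++
(s=6,f=12) a[fast]=8≠a[slow]=7 write a[7]=8 → slow++,fast++
(s=7,f=13) a[fast]=9≠a[slow]=8 write a[8]=9 → slow++,fast++
(s=8,f=14) a[fast]=10≠a[slow]=9 write a[9]=10 → slow++,fast++
(s=9,f=15) a[fast]=11≠a[slow]=10 write a[10]=11 → slow++,fast++
(s=10,f=16) a[fast]=13≠a[slow]=11 write a[11]=13 → slow++,fast++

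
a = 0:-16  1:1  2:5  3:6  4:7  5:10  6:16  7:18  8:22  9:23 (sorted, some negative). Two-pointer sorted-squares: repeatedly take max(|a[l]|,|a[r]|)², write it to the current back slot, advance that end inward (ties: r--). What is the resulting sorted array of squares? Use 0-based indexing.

[1, 25, 36, 49, 100, 256, 256, 324, 484, 529]

l=0 r=9: |-16|<=|23| out[9]=529, r--
l=0 r=8: |-16|<=|22| out[8]=484, r--
l=0 r=7: |-16|<=|18| out[7]=324, r--
l=0 r=6: |-16|<=|16| out[6]=256, r--
l=0 r=5: |-16|>|10| out[5]=256, l++
l=1 r=5: |1|<=|10| out[4]=100, r--
l=1 r=4: |1|<=|7| out[3]=49, r--
l=1 r=3: |1|<=|6| out[2]=36, r--
l=1 r=2: |1|<=|5| out[1]=25, r--
l=1 r=1: |1|<=|1| out[0]=1, r--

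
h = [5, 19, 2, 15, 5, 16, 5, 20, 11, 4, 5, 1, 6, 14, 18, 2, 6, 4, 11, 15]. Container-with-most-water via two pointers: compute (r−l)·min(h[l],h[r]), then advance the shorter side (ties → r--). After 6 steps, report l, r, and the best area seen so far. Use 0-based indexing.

[0,19] min(5,15)*19=95 best=95 * → l++
[1,19] min(19,15)*18=270 best=270 * → r--
[1,18] min(19,11)*17=187 best=270 → r--
[1,17] min(19,4)*16=64 best=270 → r--
[1,16] min(19,6)*15=90 best=270 → r--
[1,15] min(19,2)*14=28 best=270 → r--

l=1, r=14, best area=270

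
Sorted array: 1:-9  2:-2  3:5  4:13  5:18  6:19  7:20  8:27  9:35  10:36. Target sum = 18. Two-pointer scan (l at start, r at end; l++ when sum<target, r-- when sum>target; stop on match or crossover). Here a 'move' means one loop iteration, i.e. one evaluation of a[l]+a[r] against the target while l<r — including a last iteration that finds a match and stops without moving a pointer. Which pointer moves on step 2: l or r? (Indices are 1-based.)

r

l=1 r=10: -9+36=27 >18, r--
l=1 r=9: -9+35=26 >18, r--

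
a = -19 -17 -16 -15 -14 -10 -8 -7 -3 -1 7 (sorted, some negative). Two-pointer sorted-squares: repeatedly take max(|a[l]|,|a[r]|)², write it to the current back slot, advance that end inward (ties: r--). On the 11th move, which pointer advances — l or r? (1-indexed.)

[1,11] |-19|>|7| out[11]=361 → l++
[2,11] |-17|>|7| out[10]=289 → l++
[3,11] |-16|>|7| out[9]=256 → l++
[4,11] |-15|>|7| out[8]=225 → l++
[5,11] |-14|>|7| out[7]=196 → l++
[6,11] |-10|>|7| out[6]=100 → l++
[7,11] |-8|>|7| out[5]=64 → l++
[8,11] |-7|<=|7| out[4]=49 → r--
[8,10] |-7|>|-1| out[3]=49 → l++
[9,10] |-3|>|-1| out[2]=9 → l++
[10,10] |-1|<=|-1| out[1]=1 → r--

r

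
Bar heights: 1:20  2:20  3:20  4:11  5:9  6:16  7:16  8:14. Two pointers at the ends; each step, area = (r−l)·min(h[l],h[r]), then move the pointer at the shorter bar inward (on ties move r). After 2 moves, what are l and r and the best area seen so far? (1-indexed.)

l=1, r=6, best area=98

[1,8] min(20,14)*7=98 best=98 * → r--
[1,7] min(20,16)*6=96 best=98 → r--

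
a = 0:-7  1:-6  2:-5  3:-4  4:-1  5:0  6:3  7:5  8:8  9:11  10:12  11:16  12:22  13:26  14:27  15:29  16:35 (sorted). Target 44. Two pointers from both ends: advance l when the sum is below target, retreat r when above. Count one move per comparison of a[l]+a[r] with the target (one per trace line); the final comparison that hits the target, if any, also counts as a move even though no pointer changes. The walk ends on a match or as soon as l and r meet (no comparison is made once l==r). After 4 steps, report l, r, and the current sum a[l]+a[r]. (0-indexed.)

l=0 r=16: -7+35=28 <44, l++
l=1 r=16: -6+35=29 <44, l++
l=2 r=16: -5+35=30 <44, l++
l=3 r=16: -4+35=31 <44, l++

l=4, r=16, sum=34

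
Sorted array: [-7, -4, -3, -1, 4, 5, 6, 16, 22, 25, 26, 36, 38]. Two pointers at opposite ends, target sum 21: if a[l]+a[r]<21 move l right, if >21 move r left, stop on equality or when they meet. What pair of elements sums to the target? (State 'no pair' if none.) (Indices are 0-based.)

l=0 r=12: -7+38=31 >21, r--
l=0 r=11: -7+36=29 >21, r--
l=0 r=10: -7+26=19 <21, l++
l=1 r=10: -4+26=22 >21, r--
l=1 r=9: -4+25=21, found

(-4, 25)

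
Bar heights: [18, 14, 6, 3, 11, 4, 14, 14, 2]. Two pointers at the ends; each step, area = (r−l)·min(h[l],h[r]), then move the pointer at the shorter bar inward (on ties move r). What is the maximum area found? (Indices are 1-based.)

l=1 r=9: min(18,2)*8=16 best=16 *, r--
l=1 r=8: min(18,14)*7=98 best=98 *, r--
l=1 r=7: min(18,14)*6=84 best=98, r--
l=1 r=6: min(18,4)*5=20 best=98, r--
l=1 r=5: min(18,11)*4=44 best=98, r--
l=1 r=4: min(18,3)*3=9 best=98, r--
l=1 r=3: min(18,6)*2=12 best=98, r--
l=1 r=2: min(18,14)*1=14 best=98, r--

max area = 98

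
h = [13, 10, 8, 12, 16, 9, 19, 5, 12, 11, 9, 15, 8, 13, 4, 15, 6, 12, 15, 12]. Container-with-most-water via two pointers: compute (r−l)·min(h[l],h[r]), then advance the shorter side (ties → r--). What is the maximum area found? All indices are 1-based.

max area = 234

l=1 r=20: min(13,12)*19=228 best=228 *, r--
l=1 r=19: min(13,15)*18=234 best=234 *, l++
l=2 r=19: min(10,15)*17=170 best=234, l++
l=3 r=19: min(8,15)*16=128 best=234, l++
l=4 r=19: min(12,15)*15=180 best=234, l++
l=5 r=19: min(16,15)*14=210 best=234, r--
l=5 r=18: min(16,12)*13=156 best=234, r--
l=5 r=17: min(16,6)*12=72 best=234, r--
l=5 r=16: min(16,15)*11=165 best=234, r--
l=5 r=15: min(16,4)*10=40 best=234, r--
l=5 r=14: min(16,13)*9=117 best=234, r--
l=5 r=13: min(16,8)*8=64 best=234, r--
l=5 r=12: min(16,15)*7=105 best=234, r--
l=5 r=11: min(16,9)*6=54 best=234, r--
l=5 r=10: min(16,11)*5=55 best=234, r--
l=5 r=9: min(16,12)*4=48 best=234, r--
l=5 r=8: min(16,5)*3=15 best=234, r--
l=5 r=7: min(16,19)*2=32 best=234, l++
l=6 r=7: min(9,19)*1=9 best=234, l++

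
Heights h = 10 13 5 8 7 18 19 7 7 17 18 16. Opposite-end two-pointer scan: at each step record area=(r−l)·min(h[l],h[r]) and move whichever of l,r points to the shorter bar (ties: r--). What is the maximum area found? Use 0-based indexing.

max area = 130

l=0 r=11: min(10,16)*11=110 best=110 *, l++
l=1 r=11: min(13,16)*10=130 best=130 *, l++
l=2 r=11: min(5,16)*9=45 best=130, l++
l=3 r=11: min(8,16)*8=64 best=130, l++
l=4 r=11: min(7,16)*7=49 best=130, l++
l=5 r=11: min(18,16)*6=96 best=130, r--
l=5 r=10: min(18,18)*5=90 best=130, r--
l=5 r=9: min(18,17)*4=68 best=130, r--
l=5 r=8: min(18,7)*3=21 best=130, r--
l=5 r=7: min(18,7)*2=14 best=130, r--
l=5 r=6: min(18,19)*1=18 best=130, l++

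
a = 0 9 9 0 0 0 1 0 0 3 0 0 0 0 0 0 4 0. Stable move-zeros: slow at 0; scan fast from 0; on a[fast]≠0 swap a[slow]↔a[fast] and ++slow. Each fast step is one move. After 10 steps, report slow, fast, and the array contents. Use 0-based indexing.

slow=0 fast=0: a[fast]=0, fast++
slow=0 fast=1: a[fast]=9≠0 swap→a[0]=9, slow++,fast++
slow=1 fast=2: a[fast]=9≠0 swap→a[1]=9, slow++,fast++
slow=2 fast=3: a[fast]=0, fast++
slow=2 fast=4: a[fast]=0, fast++
slow=2 fast=5: a[fast]=0, fast++
slow=2 fast=6: a[fast]=1≠0 swap→a[2]=1, slow++,fast++
slow=3 fast=7: a[fast]=0, fast++
slow=3 fast=8: a[fast]=0, fast++
slow=3 fast=9: a[fast]=3≠0 swap→a[3]=3, slow++,fast++

slow=4, fast=10, a=[9, 9, 1, 3, 0, 0, 0, 0, 0, 0, 0, 0, 0, 0, 0, 0, 4, 0]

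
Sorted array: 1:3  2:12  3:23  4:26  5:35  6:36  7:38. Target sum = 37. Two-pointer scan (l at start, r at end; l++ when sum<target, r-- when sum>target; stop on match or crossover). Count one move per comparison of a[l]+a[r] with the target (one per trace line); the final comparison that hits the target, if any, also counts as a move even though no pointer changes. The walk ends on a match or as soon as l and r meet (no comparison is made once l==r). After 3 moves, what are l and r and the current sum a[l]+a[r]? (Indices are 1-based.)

l=1, r=4, sum=29

l=1 r=7: 3+38=41 >37, r--
l=1 r=6: 3+36=39 >37, r--
l=1 r=5: 3+35=38 >37, r--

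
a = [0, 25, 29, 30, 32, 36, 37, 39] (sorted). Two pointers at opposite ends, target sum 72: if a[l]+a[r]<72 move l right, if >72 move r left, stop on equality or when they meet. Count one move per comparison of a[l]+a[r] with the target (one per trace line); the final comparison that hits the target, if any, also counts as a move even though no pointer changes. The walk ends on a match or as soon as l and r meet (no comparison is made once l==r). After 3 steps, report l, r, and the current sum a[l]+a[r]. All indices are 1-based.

[1,8] 0+39=39 <72 → l++
[2,8] 25+39=64 <72 → l++
[3,8] 29+39=68 <72 → l++

l=4, r=8, sum=69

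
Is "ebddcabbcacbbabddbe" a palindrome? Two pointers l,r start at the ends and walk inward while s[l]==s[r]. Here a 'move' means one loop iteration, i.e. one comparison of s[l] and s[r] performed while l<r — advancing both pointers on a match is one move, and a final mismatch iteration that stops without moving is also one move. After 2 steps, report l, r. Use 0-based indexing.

l=2, r=16

l=0 r=18: 'e'=='e', l++,r--
l=1 r=17: 'b'=='b', l++,r--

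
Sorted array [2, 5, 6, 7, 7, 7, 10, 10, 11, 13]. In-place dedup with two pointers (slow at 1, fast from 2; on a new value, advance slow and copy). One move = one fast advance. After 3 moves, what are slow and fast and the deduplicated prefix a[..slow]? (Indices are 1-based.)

slow=1 fast=2: a[fast]=5≠a[slow]=2 write a[2]=5, slow++,fast++
slow=2 fast=3: a[fast]=6≠a[slow]=5 write a[3]=6, slow++,fast++
slow=3 fast=4: a[fast]=7≠a[slow]=6 write a[4]=7, slow++,fast++

slow=4, fast=5, prefix=[2, 5, 6, 7]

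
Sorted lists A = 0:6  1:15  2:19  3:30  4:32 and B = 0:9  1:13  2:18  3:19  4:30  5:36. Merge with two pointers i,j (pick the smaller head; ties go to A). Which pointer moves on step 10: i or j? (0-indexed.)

[i=0,j=0] A[i]=6<=B[j]=9 take 6 → i++
[i=1,j=0] A[i]=15>B[j]=9 take 9 → j++
[i=1,j=1] A[i]=15>B[j]=13 take 13 → j++
[i=1,j=2] A[i]=15<=B[j]=18 take 15 → i++
[i=2,j=2] A[i]=19>B[j]=18 take 18 → j++
[i=2,j=3] A[i]=19<=B[j]=19 take 19 → i++
[i=3,j=3] A[i]=30>B[j]=19 take 19 → j++
[i=3,j=4] A[i]=30<=B[j]=30 take 30 → i++
[i=4,j=4] A[i]=32>B[j]=30 take 30 → j++
[i=4,j=5] A[i]=32<=B[j]=36 take 32 → i++

i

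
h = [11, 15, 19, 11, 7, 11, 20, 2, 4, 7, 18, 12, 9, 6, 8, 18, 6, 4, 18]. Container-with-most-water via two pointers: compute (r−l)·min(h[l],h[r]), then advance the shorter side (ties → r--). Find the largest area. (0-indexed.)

max area = 288

l=0 r=18: min(11,18)*18=198 best=198 *, l++
l=1 r=18: min(15,18)*17=255 best=255 *, l++
l=2 r=18: min(19,18)*16=288 best=288 *, r--
l=2 r=17: min(19,4)*15=60 best=288, r--
l=2 r=16: min(19,6)*14=84 best=288, r--
l=2 r=15: min(19,18)*13=234 best=288, r--
l=2 r=14: min(19,8)*12=96 best=288, r--
l=2 r=13: min(19,6)*11=66 best=288, r--
l=2 r=12: min(19,9)*10=90 best=288, r--
l=2 r=11: min(19,12)*9=108 best=288, r--
l=2 r=10: min(19,18)*8=144 best=288, r--
l=2 r=9: min(19,7)*7=49 best=288, r--
l=2 r=8: min(19,4)*6=24 best=288, r--
l=2 r=7: min(19,2)*5=10 best=288, r--
l=2 r=6: min(19,20)*4=76 best=288, l++
l=3 r=6: min(11,20)*3=33 best=288, l++
l=4 r=6: min(7,20)*2=14 best=288, l++
l=5 r=6: min(11,20)*1=11 best=288, l++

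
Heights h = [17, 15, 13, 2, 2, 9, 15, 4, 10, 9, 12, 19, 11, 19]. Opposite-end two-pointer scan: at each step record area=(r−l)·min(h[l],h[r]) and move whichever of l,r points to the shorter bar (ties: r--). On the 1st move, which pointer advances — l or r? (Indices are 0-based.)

[0,13] min(17,19)*13=221 best=221 * → l++

l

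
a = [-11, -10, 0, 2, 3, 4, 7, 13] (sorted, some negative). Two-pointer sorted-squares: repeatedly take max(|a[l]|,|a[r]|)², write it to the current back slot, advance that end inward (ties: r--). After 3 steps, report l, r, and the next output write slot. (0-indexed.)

[0,7] |-11|<=|13| out[7]=169 → r--
[0,6] |-11|>|7| out[6]=121 → l++
[1,6] |-10|>|7| out[5]=100 → l++

l=2, r=6, next write slot=4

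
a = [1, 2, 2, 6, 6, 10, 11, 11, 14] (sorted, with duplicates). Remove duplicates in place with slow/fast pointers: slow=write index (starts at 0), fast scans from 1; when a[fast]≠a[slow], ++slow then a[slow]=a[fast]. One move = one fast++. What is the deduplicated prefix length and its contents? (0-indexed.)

(s=0,f=1) a[fast]=2≠a[slow]=1 write a[1]=2 → slow++,fast++
(s=1,f=2) a[fast]=2=a[slow] dup → fast++
(s=1,f=3) a[fast]=6≠a[slow]=2 write a[2]=6 → slow++,fast++
(s=2,f=4) a[fast]=6=a[slow] dup → fast++
(s=2,f=5) a[fast]=10≠a[slow]=6 write a[3]=10 → slow++,fast++
(s=3,f=6) a[fast]=11≠a[slow]=10 write a[4]=11 → slow++,fast++
(s=4,f=7) a[fast]=11=a[slow] dup → fast++
(s=4,f=8) a[fast]=14≠a[slow]=11 write a[5]=14 → slow++,fast++

length 6; prefix = [1, 2, 6, 10, 11, 14]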